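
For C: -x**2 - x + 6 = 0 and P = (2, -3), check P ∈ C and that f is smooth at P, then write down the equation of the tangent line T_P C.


Tangent line at P: 10 - 5*x = 0.

Step 1: f(2, -3) = 0, so P lies on C.
Step 2: partial derivatives
  f_x(x, y) = -2*x - 1, f_y(x, y) = 0.
  f_x(P) = -5, f_y(P) = 0 (gradient nonzero, so P is smooth).
Step 3: tangent line at P: -5·(x − 2) + 0·(y − -3) = 0.
Expanding: 10 - 5*x = 0.


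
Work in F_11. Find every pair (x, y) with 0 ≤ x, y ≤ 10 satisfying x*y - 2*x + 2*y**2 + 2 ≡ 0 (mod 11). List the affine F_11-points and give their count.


Affine F_11-points: {(1, 0), (1, 5), (2, 3), (2, 7), (4, 1), (4, 8), (5, 4), (5, 10), (8, 9), (9, 6)}; count = 10.

For each of the 121 pairs (x, y) ∈ F_11², evaluate f(x, y) mod 11. Record the zeros.
  x = 0: [0↦2, 1↦4, 2↦10, 3↦9, 4↦1, 5↦8, 6↦8, 7↦1, 8↦9, 9↦10, 10↦4]  zeros at y ∈ ∅
  x = 1: [0↦0, 1↦3, 2↦10, 3↦10, 4↦3, 5↦0, 6↦1, 7↦6, 8↦4, 9↦6, 10↦1]  zeros at y ∈ {0, 5}
  x = 2: [0↦9, 1↦2, 2↦10, 3↦0, 4↦5, 5↦3, 6↦5, 7↦0, 8↦10, 9↦2, 10↦9]  zeros at y ∈ {3, 7}
  x = 3: [0↦7, 1↦1, 2↦10, 3↦1, 4↦7, 5↦6, 6↦9, 7↦5, 8↦5, 9↦9, 10↦6]  zeros at y ∈ ∅
  x = 4: [0↦5, 1↦0, 2↦10, 3↦2, 4↦9, 5↦9, 6↦2, 7↦10, 8↦0, 9↦5, 10↦3]  zeros at y ∈ {1, 8}
  x = 5: [0↦3, 1↦10, 2↦10, 3↦3, 4↦0, 5↦1, 6↦6, 7↦4, 8↦6, 9↦1, 10↦0]  zeros at y ∈ {4, 10}
  x = 6: [0↦1, 1↦9, 2↦10, 3↦4, 4↦2, 5↦4, 6↦10, 7↦9, 8↦1, 9↦8, 10↦8]  zeros at y ∈ ∅
  x = 7: [0↦10, 1↦8, 2↦10, 3↦5, 4↦4, 5↦7, 6↦3, 7↦3, 8↦7, 9↦4, 10↦5]  zeros at y ∈ ∅
  x = 8: [0↦8, 1↦7, 2↦10, 3↦6, 4↦6, 5↦10, 6↦7, 7↦8, 8↦2, 9↦0, 10↦2]  zeros at y ∈ {9}
  x = 9: [0↦6, 1↦6, 2↦10, 3↦7, 4↦8, 5↦2, 6↦0, 7↦2, 8↦8, 9↦7, 10↦10]  zeros at y ∈ {6}
  x = 10: [0↦4, 1↦5, 2↦10, 3↦8, 4↦10, 5↦5, 6↦4, 7↦7, 8↦3, 9↦3, 10↦7]  zeros at y ∈ ∅
Collecting zeros: affine points = {(1, 0), (1, 5), (2, 3), (2, 7), (4, 1), (4, 8), (5, 4), (5, 10), (8, 9), (9, 6)}.
Total count |C(F_11)_aff| = 10.


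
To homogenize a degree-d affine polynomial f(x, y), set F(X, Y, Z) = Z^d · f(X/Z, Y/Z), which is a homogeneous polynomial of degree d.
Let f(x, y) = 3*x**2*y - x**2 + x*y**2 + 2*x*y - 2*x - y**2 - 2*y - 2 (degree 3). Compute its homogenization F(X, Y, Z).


F(X, Y, Z) = 3*X**2*Y - X**2*Z + X*Y**2 + 2*X*Y*Z - 2*X*Z**2 - Y**2*Z - 2*Y*Z**2 - 2*Z**3

deg(f) = 3.
Substitute x = X/Z, y = Y/Z into f, then multiply by Z^3.
  monomial 3·x^2·y^1 ↦ 3·X^2·Y^1·Z^0.
  monomial -1·x^2·y^0 ↦ -1·X^2·Y^0·Z^1.
  monomial 1·x^1·y^2 ↦ 1·X^1·Y^2·Z^0.
  monomial 2·x^1·y^1 ↦ 2·X^1·Y^1·Z^1.
  monomial -2·x^1·y^0 ↦ -2·X^1·Y^0·Z^2.
  monomial -1·x^0·y^2 ↦ -1·X^0·Y^2·Z^1.
  monomial -2·x^0·y^1 ↦ -2·X^0·Y^1·Z^2.
  monomial -2·x^0·y^0 ↦ -2·X^0·Y^0·Z^3.
Collecting: F(X, Y, Z) = 3*X**2*Y - X**2*Z + X*Y**2 + 2*X*Y*Z - 2*X*Z**2 - Y**2*Z - 2*Y*Z**2 - 2*Z**3.


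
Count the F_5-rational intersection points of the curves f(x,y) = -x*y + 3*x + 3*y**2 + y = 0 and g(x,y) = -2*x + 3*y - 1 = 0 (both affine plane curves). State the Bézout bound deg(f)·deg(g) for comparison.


Common zeros: {(4, 3)}; count = 1; Bézout bound = 2.

deg(f) = 2, deg(g) = 1, so Bézout bound = 2.
Scan x ∈ F_5. For each x, list the y ∈ F_5 with f(x, y) ≡ 0 and those with g(x, y) ≡ 0 (mod 5); the common zeros in that column are the intersection.
  x = 0: f ≡ 0 at y ∈ {0, 3}; g ≡ 0 at y ∈ {2}; common: ∅.
  x = 1: f ≡ 0 at y ∈ {2, 3}; g ≡ 0 at y ∈ {1}; common: ∅.
  x = 2: f ≡ 0 at y ∈ {3, 4}; g ≡ 0 at y ∈ {0}; common: ∅.
  x = 3: f ≡ 0 at y ∈ {1, 3}; g ≡ 0 at y ∈ {4}; common: ∅.
  x = 4: f ≡ 0 at y ∈ {3}; g ≡ 0 at y ∈ {3}; common: {3}.
Collecting: common zeros = {(4, 3)}, so the count is 1.
Comparison with the Bézout bound: 1 ≤ 2 = deg(f)·deg(g), as expected for curves with no common component (the affine F_5-count falls short of the bound because intersections may lie at infinity, over extension fields, or carry multiplicity).


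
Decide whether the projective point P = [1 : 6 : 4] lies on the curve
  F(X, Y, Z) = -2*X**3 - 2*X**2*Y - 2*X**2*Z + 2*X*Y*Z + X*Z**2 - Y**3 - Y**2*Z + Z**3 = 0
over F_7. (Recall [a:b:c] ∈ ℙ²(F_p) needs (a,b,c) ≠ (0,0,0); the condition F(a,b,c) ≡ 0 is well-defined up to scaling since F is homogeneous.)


F(1,6,4) ≡ 5 (mod 7); P is NOT on the curve.

Evaluate F(1, 6, 4) term-by-term (mod 7).
  -2*X**3 ↦ -2·1·1·1 = -2
  -2*X**2*Y ↦ -2·1·6·1 = -12
  -2*X**2*Z ↦ -2·1·1·4 = -8
  2*X*Y*Z ↦ 2·1·6·4 = 48
  X*Z**2 ↦ 1·1·1·16 = 16
  -Y**3 ↦ -1·1·216·1 = -216
  -Y**2*Z ↦ -1·1·36·4 = -144
  Z**3 ↦ 1·1·1·64 = 64
Sum: F(1, 6, 4) = (-2) + (-12) + (-8) + (48) + (16) + (-216) + (-144) + (64) = -254.
Reducing mod 7: -254 ≡ 5 (mod 7).
Since F(a, b, c) ≡ 5 ≠ 0 (mod 7), P does NOT lie on the curve.


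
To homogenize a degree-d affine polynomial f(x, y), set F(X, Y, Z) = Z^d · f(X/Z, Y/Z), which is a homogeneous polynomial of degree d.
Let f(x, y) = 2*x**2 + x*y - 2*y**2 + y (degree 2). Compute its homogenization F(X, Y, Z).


F(X, Y, Z) = 2*X**2 + X*Y - 2*Y**2 + Y*Z

deg(f) = 2.
Substitute x = X/Z, y = Y/Z into f, then multiply by Z^2.
  monomial 2·x^2·y^0 ↦ 2·X^2·Y^0·Z^0.
  monomial 1·x^1·y^1 ↦ 1·X^1·Y^1·Z^0.
  monomial -2·x^0·y^2 ↦ -2·X^0·Y^2·Z^0.
  monomial 1·x^0·y^1 ↦ 1·X^0·Y^1·Z^1.
Collecting: F(X, Y, Z) = 2*X**2 + X*Y - 2*Y**2 + Y*Z.


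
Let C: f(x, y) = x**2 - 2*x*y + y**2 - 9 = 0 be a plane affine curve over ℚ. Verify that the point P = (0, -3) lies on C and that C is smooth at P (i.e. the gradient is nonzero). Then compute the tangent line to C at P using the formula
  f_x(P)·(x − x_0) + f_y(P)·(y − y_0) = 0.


Tangent line at P: 6*x - 6*y - 18 = 0.

Step 1: f(0, -3) = 0, so P lies on C.
Step 2: partial derivatives
  f_x(x, y) = 2*x - 2*y, f_y(x, y) = -2*x + 2*y.
  f_x(P) = 6, f_y(P) = -6 (gradient nonzero, so P is smooth).
Step 3: tangent line at P: 6·(x − 0) + -6·(y − -3) = 0.
Expanding: 6*x - 6*y - 18 = 0.


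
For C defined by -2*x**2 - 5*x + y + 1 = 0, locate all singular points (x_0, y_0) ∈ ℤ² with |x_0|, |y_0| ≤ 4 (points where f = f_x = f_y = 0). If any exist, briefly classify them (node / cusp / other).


No singular points in the scanned grid; C is smooth there.

Compute partial derivatives:
  f_x = -4*x - 5.
  f_y = 1.
f_y = 1 is a nonzero constant, so f_y never vanishes: no point (x, y) can satisfy f = f_x = f_y = 0. In particular no (x, y) ∈ {−4, ..., 4}² is singular; the curve is smooth.


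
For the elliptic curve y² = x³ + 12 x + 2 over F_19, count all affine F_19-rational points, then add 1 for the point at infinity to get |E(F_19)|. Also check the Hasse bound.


Affine points = {(4, 0), (5, 4), (5, 15), (6, 9), (6, 10), (7, 7), (7, 12), (10, 1), (10, 18), (14, 8), (14, 11), (15, 2), (15, 17)}; affine count = 13; |E(F_19)| = 14.

Discriminant check: Δ ∝ 4a³ + 27b² = 4·12³ + 27·2² = 4·1728 + 27·4 ≡ 9 (mod 19). Nonzero ⇒ E is nonsingular.
For each x ∈ F_19, compute rhs = x³ + 12·x + 2 mod 19, then count y ∈ F_19 with y² ≡ rhs.
  x = 0: rhs = 2, matching y values: none (0 points).
  x = 1: rhs = 15, matching y values: none (0 points).
  x = 2: rhs = 15, matching y values: none (0 points).
  x = 3: rhs = 8, matching y values: none (0 points).
  x = 4: rhs = 0, matching y values: 0 (1 points).
  x = 5: rhs = 16, matching y values: 4, 15 (2 points).
  x = 6: rhs = 5, matching y values: 9, 10 (2 points).
  x = 7: rhs = 11, matching y values: 7, 12 (2 points).
  x = 8: rhs = 2, matching y values: none (0 points).
  x = 9: rhs = 3, matching y values: none (0 points).
  x = 10: rhs = 1, matching y values: 1, 18 (2 points).
  x = 11: rhs = 2, matching y values: none (0 points).
  x = 12: rhs = 12, matching y values: none (0 points).
  x = 13: rhs = 18, matching y values: none (0 points).
  x = 14: rhs = 7, matching y values: 8, 11 (2 points).
  x = 15: rhs = 4, matching y values: 2, 17 (2 points).
  x = 16: rhs = 15, matching y values: none (0 points).
  x = 17: rhs = 8, matching y values: none (0 points).
  x = 18: rhs = 8, matching y values: none (0 points).
Total affine count: 13.
Full point count |E(F_19)| = 13 + 1 = 14.
Hasse bound: |14 − (19+1)| = |-6| = 6 ≤ 2√19 ≈ 8.7178 ✓.


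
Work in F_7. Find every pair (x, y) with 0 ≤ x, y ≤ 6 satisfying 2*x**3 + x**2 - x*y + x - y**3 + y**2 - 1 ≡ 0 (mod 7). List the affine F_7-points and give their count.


Affine F_7-points: {(0, 4), (1, 4), (2, 0), (2, 4), (3, 6), (4, 0), (5, 5), (6, 5)}; count = 8.

For each of the 49 pairs (x, y) ∈ F_7², evaluate f(x, y) mod 7. Record the zeros.
  x = 0: [0↦6, 1↦6, 2↦2, 3↦2, 4↦0, 5↦4, 6↦1]  zeros at y ∈ {4}
  x = 1: [0↦3, 1↦2, 2↦4, 3↦3, 4↦0, 5↦3, 6↦6]  zeros at y ∈ {4}
  x = 2: [0↦0, 1↦5, 2↦6, 3↦4, 4↦0, 5↦2, 6↦4]  zeros at y ∈ {0, 4}
  x = 3: [0↦2, 1↦6, 2↦6, 3↦3, 4↦5, 5↦6, 6↦0]  zeros at y ∈ {6}
  x = 4: [0↦0, 1↦3, 2↦2, 3↦5, 4↦6, 5↦6, 6↦6]  zeros at y ∈ {0}
  x = 5: [0↦6, 1↦1, 2↦6, 3↦1, 4↦1, 5↦0, 6↦6]  zeros at y ∈ {5}
  x = 6: [0↦4, 1↦5, 2↦2, 3↦3, 4↦2, 5↦0, 6↦5]  zeros at y ∈ {5}
Collecting zeros: affine points = {(0, 4), (1, 4), (2, 0), (2, 4), (3, 6), (4, 0), (5, 5), (6, 5)}.
Total count |C(F_7)_aff| = 8.


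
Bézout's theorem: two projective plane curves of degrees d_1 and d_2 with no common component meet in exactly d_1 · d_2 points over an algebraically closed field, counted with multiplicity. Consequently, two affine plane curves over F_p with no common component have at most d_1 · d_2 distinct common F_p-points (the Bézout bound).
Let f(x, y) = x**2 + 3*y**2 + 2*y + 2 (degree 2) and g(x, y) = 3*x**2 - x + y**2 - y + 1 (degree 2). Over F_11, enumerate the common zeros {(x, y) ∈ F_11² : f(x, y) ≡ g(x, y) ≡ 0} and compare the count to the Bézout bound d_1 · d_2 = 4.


Common zeros: {(2, 1), (10, 9)}; count = 2; Bézout bound = 4.

deg(f) = 2, deg(g) = 2, so Bézout bound = 4.
Scan x ∈ F_11. For each x, list the y ∈ F_11 with f(x, y) ≡ 0 and those with g(x, y) ≡ 0 (mod 11); the common zeros in that column are the intersection.
  x = 0: f ≡ 0 at y ∈ ∅; g ≡ 0 at y ∈ ∅; common: ∅.
  x = 1: f ≡ 0 at y ∈ {5, 9}; g ≡ 0 at y ∈ {6}; common: ∅.
  x = 2: f ≡ 0 at y ∈ {1, 2}; g ≡ 0 at y ∈ {0, 1}; common: {1}.
  x = 3: f ≡ 0 at y ∈ {0, 3}; g ≡ 0 at y ∈ {6}; common: ∅.
  x = 4: f ≡ 0 at y ∈ ∅; g ≡ 0 at y ∈ ∅; common: ∅.
  x = 5: f ≡ 0 at y ∈ ∅; g ≡ 0 at y ∈ {3, 9}; common: ∅.
  x = 6: f ≡ 0 at y ∈ ∅; g ≡ 0 at y ∈ ∅; common: ∅.
  x = 7: f ≡ 0 at y ∈ ∅; g ≡ 0 at y ∈ {2, 10}; common: ∅.
  x = 8: f ≡ 0 at y ∈ {0, 3}; g ≡ 0 at y ∈ {2, 10}; common: ∅.
  x = 9: f ≡ 0 at y ∈ {1, 2}; g ≡ 0 at y ∈ ∅; common: ∅.
  x = 10: f ≡ 0 at y ∈ {5, 9}; g ≡ 0 at y ∈ {3, 9}; common: {9}.
Collecting: common zeros = {(2, 1), (10, 9)}, so the count is 2.
Comparison with the Bézout bound: 2 ≤ 4 = deg(f)·deg(g), as expected for curves with no common component (the affine F_11-count falls short of the bound because intersections may lie at infinity, over extension fields, or carry multiplicity).


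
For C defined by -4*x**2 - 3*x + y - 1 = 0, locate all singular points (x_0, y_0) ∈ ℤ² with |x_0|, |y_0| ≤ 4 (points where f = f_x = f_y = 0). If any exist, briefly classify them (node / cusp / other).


No singular points in the scanned grid; C is smooth there.

Compute partial derivatives:
  f_x = -8*x - 3.
  f_y = 1.
f_y = 1 is a nonzero constant, so f_y never vanishes: no point (x, y) can satisfy f = f_x = f_y = 0. In particular no (x, y) ∈ {−4, ..., 4}² is singular; the curve is smooth.


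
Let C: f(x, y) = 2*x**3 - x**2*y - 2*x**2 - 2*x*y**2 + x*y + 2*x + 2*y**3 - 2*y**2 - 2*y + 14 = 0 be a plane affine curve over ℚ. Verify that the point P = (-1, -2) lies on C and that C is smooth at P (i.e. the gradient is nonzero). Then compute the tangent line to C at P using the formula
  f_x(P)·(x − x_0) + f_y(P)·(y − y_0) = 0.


Tangent line at P: -2*x + 20*y + 38 = 0.

Step 1: f(-1, -2) = 0, so P lies on C.
Step 2: partial derivatives
  f_x(x, y) = 6*x**2 - 2*x*y - 4*x - 2*y**2 + y + 2, f_y(x, y) = -x**2 - 4*x*y + x + 6*y**2 - 4*y - 2.
  f_x(P) = -2, f_y(P) = 20 (gradient nonzero, so P is smooth).
Step 3: tangent line at P: -2·(x − -1) + 20·(y − -2) = 0.
Expanding: -2*x + 20*y + 38 = 0.


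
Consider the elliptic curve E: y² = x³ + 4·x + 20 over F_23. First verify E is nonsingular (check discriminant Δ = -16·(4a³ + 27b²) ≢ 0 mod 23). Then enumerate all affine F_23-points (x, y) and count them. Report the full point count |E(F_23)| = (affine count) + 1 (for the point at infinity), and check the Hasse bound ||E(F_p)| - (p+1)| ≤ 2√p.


Affine points = {(1, 5), (1, 18), (2, 6), (2, 17), (3, 6), (3, 17), (4, 10), (4, 13), (5, 2), (5, 21), (7, 0), (8, 9), (8, 14), (9, 7), (9, 16), (10, 5), (10, 18), (12, 5), (12, 18), (18, 6), (18, 17), (19, 3), (19, 20), (20, 2), (20, 21), (21, 2), (21, 21)}; affine count = 27; |E(F_23)| = 28.

Discriminant check: Δ ∝ 4a³ + 27b² = 4·4³ + 27·20² = 4·64 + 27·400 ≡ 16 (mod 23). Nonzero ⇒ E is nonsingular.
For each x ∈ F_23, compute rhs = x³ + 4·x + 20 mod 23, then count y ∈ F_23 with y² ≡ rhs.
  x = 0: rhs = 20, matching y values: none (0 points).
  x = 1: rhs = 2, matching y values: 5, 18 (2 points).
  x = 2: rhs = 13, matching y values: 6, 17 (2 points).
  x = 3: rhs = 13, matching y values: 6, 17 (2 points).
  x = 4: rhs = 8, matching y values: 10, 13 (2 points).
  x = 5: rhs = 4, matching y values: 2, 21 (2 points).
  x = 6: rhs = 7, matching y values: none (0 points).
  x = 7: rhs = 0, matching y values: 0 (1 points).
  x = 8: rhs = 12, matching y values: 9, 14 (2 points).
  x = 9: rhs = 3, matching y values: 7, 16 (2 points).
  x = 10: rhs = 2, matching y values: 5, 18 (2 points).
  x = 11: rhs = 15, matching y values: none (0 points).
  x = 12: rhs = 2, matching y values: 5, 18 (2 points).
  x = 13: rhs = 15, matching y values: none (0 points).
  x = 14: rhs = 14, matching y values: none (0 points).
  x = 15: rhs = 5, matching y values: none (0 points).
  x = 16: rhs = 17, matching y values: none (0 points).
  x = 17: rhs = 10, matching y values: none (0 points).
  x = 18: rhs = 13, matching y values: 6, 17 (2 points).
  x = 19: rhs = 9, matching y values: 3, 20 (2 points).
  x = 20: rhs = 4, matching y values: 2, 21 (2 points).
  x = 21: rhs = 4, matching y values: 2, 21 (2 points).
  x = 22: rhs = 15, matching y values: none (0 points).
Total affine count: 27.
Full point count |E(F_23)| = 27 + 1 = 28.
Hasse bound: |28 − (23+1)| = |4| = 4 ≤ 2√23 ≈ 9.5917 ✓.


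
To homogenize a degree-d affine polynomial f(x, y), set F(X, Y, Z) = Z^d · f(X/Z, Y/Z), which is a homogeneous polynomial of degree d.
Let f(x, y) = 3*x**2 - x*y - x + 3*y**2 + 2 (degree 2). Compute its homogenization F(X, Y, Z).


F(X, Y, Z) = 3*X**2 - X*Y - X*Z + 3*Y**2 + 2*Z**2

deg(f) = 2.
Substitute x = X/Z, y = Y/Z into f, then multiply by Z^2.
  monomial 3·x^2·y^0 ↦ 3·X^2·Y^0·Z^0.
  monomial -1·x^1·y^1 ↦ -1·X^1·Y^1·Z^0.
  monomial -1·x^1·y^0 ↦ -1·X^1·Y^0·Z^1.
  monomial 3·x^0·y^2 ↦ 3·X^0·Y^2·Z^0.
  monomial 2·x^0·y^0 ↦ 2·X^0·Y^0·Z^2.
Collecting: F(X, Y, Z) = 3*X**2 - X*Y - X*Z + 3*Y**2 + 2*Z**2.


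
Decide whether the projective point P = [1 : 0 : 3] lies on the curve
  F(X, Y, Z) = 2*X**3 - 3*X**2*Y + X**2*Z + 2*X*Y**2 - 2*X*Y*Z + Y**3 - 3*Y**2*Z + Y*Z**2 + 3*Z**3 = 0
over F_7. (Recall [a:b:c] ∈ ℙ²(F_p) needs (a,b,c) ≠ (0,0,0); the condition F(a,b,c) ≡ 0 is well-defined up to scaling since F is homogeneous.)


F(1,0,3) ≡ 2 (mod 7); P is NOT on the curve.

Evaluate F(1, 0, 3) term-by-term (mod 7).
  2*X**3 ↦ 2·1·1·1 = 2
  -3*X**2*Y ↦ -3·1·0·1 = 0
  X**2*Z ↦ 1·1·1·3 = 3
  2*X*Y**2 ↦ 2·1·0·1 = 0
  -2*X*Y*Z ↦ -2·1·0·3 = 0
  Y**3 ↦ 1·1·0·1 = 0
  -3*Y**2*Z ↦ -3·1·0·3 = 0
  Y*Z**2 ↦ 1·1·0·9 = 0
  3*Z**3 ↦ 3·1·1·27 = 81
Sum: F(1, 0, 3) = (2) + (0) + (3) + (0) + (0) + (0) + (0) + (0) + (81) = 86.
Reducing mod 7: 86 ≡ 2 (mod 7).
Since F(a, b, c) ≡ 2 ≠ 0 (mod 7), P does NOT lie on the curve.


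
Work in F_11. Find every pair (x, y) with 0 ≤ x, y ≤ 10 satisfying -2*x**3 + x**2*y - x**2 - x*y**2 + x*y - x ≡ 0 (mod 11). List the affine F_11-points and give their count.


Affine F_11-points: {(0, 0), (0, 1), (0, 2), (0, 3), (0, 4), (0, 5), (0, 6), (0, 7), (0, 8), (0, 9), (0, 10), (2, 0), (2, 3), (3, 0), (3, 4), (4, 1), (4, 4), (7, 1), (7, 7), (10, 3), (10, 8)}; count = 21.

For each of the 121 pairs (x, y) ∈ F_11², evaluate f(x, y) mod 11. Record the zeros.
  x = 0: [0↦0, 1↦0, 2↦0, 3↦0, 4↦0, 5↦0, 6↦0, 7↦0, 8↦0, 9↦0, 10↦0]  zeros at y ∈ {0, 1, 2, 3, 4, 5, 6, 7, 8, 9, 10}
  x = 1: [0↦7, 1↦8, 2↦7, 3↦4, 4↦10, 5↦3, 6↦5, 7↦5, 8↦3, 9↦10, 10↦4]  zeros at y ∈ ∅
  x = 2: [0↦0, 1↦4, 2↦4, 3↦0, 4↦3, 5↦2, 6↦8, 7↦10, 8↦8, 9↦2, 10↦3]  zeros at y ∈ {0, 3}
  x = 3: [0↦0, 1↦9, 2↦1, 3↦9, 4↦0, 5↦7, 6↦8, 7↦3, 8↦3, 9↦8, 10↦7]  zeros at y ∈ {0, 4}
  x = 4: [0↦6, 1↦0, 2↦8, 3↦8, 4↦0, 5↦6, 6↦4, 7↦5, 8↦9, 9↦5, 10↦4]  zeros at y ∈ {1, 4}
  x = 5: [0↦6, 1↦9, 2↦2, 3↦7, 4↦2, 5↦9, 6↦6, 7↦4, 8↦3, 9↦3, 10↦4]  zeros at y ∈ ∅
  x = 6: [0↦10, 1↦2, 2↦4, 3↦5, 4↦5, 5↦4, 6↦2, 7↦10, 8↦6, 9↦1, 10↦6]  zeros at y ∈ ∅
  x = 7: [0↦6, 1↦0, 2↦2, 3↦1, 4↦8, 5↦1, 6↦2, 7↦0, 8↦6, 9↦9, 10↦9]  zeros at y ∈ {1, 7}
  x = 8: [0↦4, 1↦2, 2↦6, 3↦5, 4↦10, 5↦10, 6↦5, 7↦6, 8↦2, 9↦4, 10↦1]  zeros at y ∈ ∅
  x = 9: [0↦3, 1↦7, 2↦4, 3↦5, 4↦10, 5↦8, 6↦10, 7↦5, 8↦4, 9↦7, 10↦3]  zeros at y ∈ ∅
  x = 10: [0↦2, 1↦3, 2↦6, 3↦0, 4↦7, 5↦5, 6↦5, 7↦7, 8↦0, 9↦6, 10↦3]  zeros at y ∈ {3, 8}
Collecting zeros: affine points = {(0, 0), (0, 1), (0, 2), (0, 3), (0, 4), (0, 5), (0, 6), (0, 7), (0, 8), (0, 9), (0, 10), (2, 0), (2, 3), (3, 0), (3, 4), (4, 1), (4, 4), (7, 1), (7, 7), (10, 3), (10, 8)}.
Total count |C(F_11)_aff| = 21.


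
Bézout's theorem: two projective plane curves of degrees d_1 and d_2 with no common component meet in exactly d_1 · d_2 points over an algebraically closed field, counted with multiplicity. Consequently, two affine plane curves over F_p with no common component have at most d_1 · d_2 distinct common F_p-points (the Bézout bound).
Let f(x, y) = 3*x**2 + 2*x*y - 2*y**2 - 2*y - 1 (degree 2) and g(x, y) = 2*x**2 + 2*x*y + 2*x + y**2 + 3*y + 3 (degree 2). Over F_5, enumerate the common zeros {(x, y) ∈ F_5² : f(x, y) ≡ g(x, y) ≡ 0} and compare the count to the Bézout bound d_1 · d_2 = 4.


Common zeros: ∅; count = 0; Bézout bound = 4.

deg(f) = 2, deg(g) = 2, so Bézout bound = 4.
Scan x ∈ F_5. For each x, list the y ∈ F_5 with f(x, y) ≡ 0 and those with g(x, y) ≡ 0 (mod 5); the common zeros in that column are the intersection.
  x = 0: f ≡ 0 at y ∈ {1, 3}; g ≡ 0 at y ∈ ∅; common: ∅.
  x = 1: f ≡ 0 at y ∈ {1, 4}; g ≡ 0 at y ∈ ∅; common: ∅.
  x = 2: f ≡ 0 at y ∈ ∅; g ≡ 0 at y ∈ {0, 3}; common: ∅.
  x = 3: f ≡ 0 at y ∈ {3, 4}; g ≡ 0 at y ∈ ∅; common: ∅.
  x = 4: f ≡ 0 at y ∈ ∅; g ≡ 0 at y ∈ {1, 3}; common: ∅.
Collecting: common zeros = ∅, so the count is 0.
Comparison with the Bézout bound: 0 ≤ 4 = deg(f)·deg(g), as expected for curves with no common component (the affine F_5-count falls short of the bound because intersections may lie at infinity, over extension fields, or carry multiplicity).


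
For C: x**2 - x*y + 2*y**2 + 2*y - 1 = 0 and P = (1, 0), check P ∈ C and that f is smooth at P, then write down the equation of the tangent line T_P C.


Tangent line at P: 2*x + y - 2 = 0.

Step 1: f(1, 0) = 0, so P lies on C.
Step 2: partial derivatives
  f_x(x, y) = 2*x - y, f_y(x, y) = -x + 4*y + 2.
  f_x(P) = 2, f_y(P) = 1 (gradient nonzero, so P is smooth).
Step 3: tangent line at P: 2·(x − 1) + 1·(y − 0) = 0.
Expanding: 2*x + y - 2 = 0.


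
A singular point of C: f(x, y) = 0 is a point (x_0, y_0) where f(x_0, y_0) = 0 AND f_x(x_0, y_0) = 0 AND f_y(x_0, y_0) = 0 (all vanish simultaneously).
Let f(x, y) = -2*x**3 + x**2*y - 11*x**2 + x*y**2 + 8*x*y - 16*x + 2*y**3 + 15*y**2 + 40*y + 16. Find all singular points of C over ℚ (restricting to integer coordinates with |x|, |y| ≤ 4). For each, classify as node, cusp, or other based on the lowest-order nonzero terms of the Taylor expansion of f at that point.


Singular points: {(-2, -2)}; classification: node.

Compute partial derivatives:
  f_x = -6*x**2 + 2*x*y - 22*x + y**2 + 8*y - 16.
  f_y = x**2 + 2*x*y + 8*x + 6*y**2 + 30*y + 40.
Scan x_0 ∈ {−4, ..., 4}. For each x_0, f_y(x_0, y) is a polynomial in y; find its integer roots y ∈ {−4, ..., 4}, then test f_x and f at those candidates.
  x = -4: f_y(-4, y) = 6*y**2 + 22*y + 24; no integer root y with |y| ≤ 4.
  x = -3: f_y(-3, y) = 6*y**2 + 24*y + 25; no integer root y with |y| ≤ 4.
  x = -2: f_y(-2, y) = 6*y**2 + 26*y + 28; vanishes at y ∈ {-2}. (-2, -2): f_x = 0, f = 0 — SINGULAR.
  x = -1: f_y(-1, y) = 6*y**2 + 28*y + 33; no integer root y with |y| ≤ 4.
  x = 0: f_y(0, y) = 6*y**2 + 30*y + 40; no integer root y with |y| ≤ 4.
  x = 1: f_y(1, y) = 6*y**2 + 32*y + 49; no integer root y with |y| ≤ 4.
  x = 2: f_y(2, y) = 6*y**2 + 34*y + 60; no integer root y with |y| ≤ 4.
  x = 3: f_y(3, y) = 6*y**2 + 36*y + 73; no integer root y with |y| ≤ 4.
  x = 4: f_y(4, y) = 6*y**2 + 38*y + 88; no integer root y with |y| ≤ 4.
Only singular point on the grid: (-2, -2).
Classify: substitute x = -2 + u, y = -2 + v and expand: f = -2*u**3 + u**2*v - u**2 + u*v**2 + 2*v**3 + v**2.
No constant or linear terms (consistent with a singular point). Quadratic part: -u**2 + v**2. Cubic part: -2*u**3 + u**2*v + u*v**2 + 2*v**3.
The quadratic part v**2 - u**2 = (v − u)(v + u) splits into two distinct linear factors, so there are two distinct tangent lines y − -2 = ±(x − -2) — this is a node (ordinary double point).
Classification: node.


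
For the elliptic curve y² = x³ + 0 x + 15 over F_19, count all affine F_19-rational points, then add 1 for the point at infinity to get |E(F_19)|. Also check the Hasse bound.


Affine points = {(1, 4), (1, 15), (2, 2), (2, 17), (3, 2), (3, 17), (5, 8), (5, 11), (7, 4), (7, 15), (11, 4), (11, 15), (14, 2), (14, 17), (16, 8), (16, 11), (17, 8), (17, 11)}; affine count = 18; |E(F_19)| = 19.

Discriminant check: Δ ∝ 4a³ + 27b² = 4·0³ + 27·15² = 4·0 + 27·225 ≡ 14 (mod 19). Nonzero ⇒ E is nonsingular.
For each x ∈ F_19, compute rhs = x³ + 0·x + 15 mod 19, then count y ∈ F_19 with y² ≡ rhs.
  x = 0: rhs = 15, matching y values: none (0 points).
  x = 1: rhs = 16, matching y values: 4, 15 (2 points).
  x = 2: rhs = 4, matching y values: 2, 17 (2 points).
  x = 3: rhs = 4, matching y values: 2, 17 (2 points).
  x = 4: rhs = 3, matching y values: none (0 points).
  x = 5: rhs = 7, matching y values: 8, 11 (2 points).
  x = 6: rhs = 3, matching y values: none (0 points).
  x = 7: rhs = 16, matching y values: 4, 15 (2 points).
  x = 8: rhs = 14, matching y values: none (0 points).
  x = 9: rhs = 3, matching y values: none (0 points).
  x = 10: rhs = 8, matching y values: none (0 points).
  x = 11: rhs = 16, matching y values: 4, 15 (2 points).
  x = 12: rhs = 14, matching y values: none (0 points).
  x = 13: rhs = 8, matching y values: none (0 points).
  x = 14: rhs = 4, matching y values: 2, 17 (2 points).
  x = 15: rhs = 8, matching y values: none (0 points).
  x = 16: rhs = 7, matching y values: 8, 11 (2 points).
  x = 17: rhs = 7, matching y values: 8, 11 (2 points).
  x = 18: rhs = 14, matching y values: none (0 points).
Total affine count: 18.
Full point count |E(F_19)| = 18 + 1 = 19.
Hasse bound: |19 − (19+1)| = |-1| = 1 ≤ 2√19 ≈ 8.7178 ✓.


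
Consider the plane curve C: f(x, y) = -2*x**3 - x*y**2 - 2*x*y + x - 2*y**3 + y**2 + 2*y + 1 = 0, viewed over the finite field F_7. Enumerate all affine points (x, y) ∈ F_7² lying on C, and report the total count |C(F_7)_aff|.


Affine F_7-points: {(0, 2), (1, 0), (5, 6)}; count = 3.

For each of the 49 pairs (x, y) ∈ F_7², evaluate f(x, y) mod 7. Record the zeros.
  x = 0: [0↦1, 1↦2, 2↦0, 3↦4, 4↦2, 5↦3, 6↦2]  zeros at y ∈ {2}
  x = 1: [0↦0, 1↦5, 2↦5, 3↦2, 4↦5, 5↦2, 6↦2]  zeros at y ∈ {0}
  x = 2: [0↦1, 1↦3, 2↦5, 3↦2, 4↦3, 5↦3, 6↦4]  zeros at y ∈ ∅
  x = 3: [0↦6, 1↦5, 2↦2, 3↦6, 4↦5, 5↦1, 6↦3]  zeros at y ∈ ∅
  x = 4: [0↦3, 1↦6, 2↦5, 3↦2, 4↦6, 5↦5, 6↦1]  zeros at y ∈ ∅
  x = 5: [0↦1, 1↦1, 2↦2, 3↦6, 4↦1, 5↦3, 6↦0]  zeros at y ∈ {6}
  x = 6: [0↦2, 1↦6, 2↦2, 3↦6, 4↦6, 5↦4, 6↦2]  zeros at y ∈ ∅
Collecting zeros: affine points = {(0, 2), (1, 0), (5, 6)}.
Total count |C(F_7)_aff| = 3.


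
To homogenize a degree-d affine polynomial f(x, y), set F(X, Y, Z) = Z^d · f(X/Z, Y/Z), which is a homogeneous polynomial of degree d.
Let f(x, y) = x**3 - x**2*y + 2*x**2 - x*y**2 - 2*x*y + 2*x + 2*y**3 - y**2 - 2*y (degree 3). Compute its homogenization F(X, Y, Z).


F(X, Y, Z) = X**3 - X**2*Y + 2*X**2*Z - X*Y**2 - 2*X*Y*Z + 2*X*Z**2 + 2*Y**3 - Y**2*Z - 2*Y*Z**2

deg(f) = 3.
Substitute x = X/Z, y = Y/Z into f, then multiply by Z^3.
  monomial 1·x^3·y^0 ↦ 1·X^3·Y^0·Z^0.
  monomial -1·x^2·y^1 ↦ -1·X^2·Y^1·Z^0.
  monomial 2·x^2·y^0 ↦ 2·X^2·Y^0·Z^1.
  monomial -1·x^1·y^2 ↦ -1·X^1·Y^2·Z^0.
  monomial -2·x^1·y^1 ↦ -2·X^1·Y^1·Z^1.
  monomial 2·x^1·y^0 ↦ 2·X^1·Y^0·Z^2.
  monomial 2·x^0·y^3 ↦ 2·X^0·Y^3·Z^0.
  monomial -1·x^0·y^2 ↦ -1·X^0·Y^2·Z^1.
  monomial -2·x^0·y^1 ↦ -2·X^0·Y^1·Z^2.
Collecting: F(X, Y, Z) = X**3 - X**2*Y + 2*X**2*Z - X*Y**2 - 2*X*Y*Z + 2*X*Z**2 + 2*Y**3 - Y**2*Z - 2*Y*Z**2.


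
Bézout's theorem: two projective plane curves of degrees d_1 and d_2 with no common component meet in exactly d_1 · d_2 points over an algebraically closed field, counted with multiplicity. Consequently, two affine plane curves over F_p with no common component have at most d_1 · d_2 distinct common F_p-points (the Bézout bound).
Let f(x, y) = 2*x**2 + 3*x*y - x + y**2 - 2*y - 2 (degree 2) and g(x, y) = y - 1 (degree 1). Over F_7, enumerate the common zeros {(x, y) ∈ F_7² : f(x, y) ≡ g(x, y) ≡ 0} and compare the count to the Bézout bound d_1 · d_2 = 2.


Common zeros: {(3, 1)}; count = 1; Bézout bound = 2.

deg(f) = 2, deg(g) = 1, so Bézout bound = 2.
Scan x ∈ F_7. For each x, list the y ∈ F_7 with f(x, y) ≡ 0 and those with g(x, y) ≡ 0 (mod 7); the common zeros in that column are the intersection.
  x = 0: f ≡ 0 at y ∈ ∅; g ≡ 0 at y ∈ {1}; common: ∅.
  x = 1: f ≡ 0 at y ∈ ∅; g ≡ 0 at y ∈ {1}; common: ∅.
  x = 2: f ≡ 0 at y ∈ {5}; g ≡ 0 at y ∈ {1}; common: ∅.
  x = 3: f ≡ 0 at y ∈ {1, 6}; g ≡ 0 at y ∈ {1}; common: {1}.
  x = 4: f ≡ 0 at y ∈ ∅; g ≡ 0 at y ∈ {1}; common: ∅.
  x = 5: f ≡ 0 at y ∈ {3, 5}; g ≡ 0 at y ∈ {1}; common: ∅.
  x = 6: f ≡ 0 at y ∈ {6}; g ≡ 0 at y ∈ {1}; common: ∅.
Collecting: common zeros = {(3, 1)}, so the count is 1.
Comparison with the Bézout bound: 1 ≤ 2 = deg(f)·deg(g), as expected for curves with no common component (the affine F_7-count falls short of the bound because intersections may lie at infinity, over extension fields, or carry multiplicity).


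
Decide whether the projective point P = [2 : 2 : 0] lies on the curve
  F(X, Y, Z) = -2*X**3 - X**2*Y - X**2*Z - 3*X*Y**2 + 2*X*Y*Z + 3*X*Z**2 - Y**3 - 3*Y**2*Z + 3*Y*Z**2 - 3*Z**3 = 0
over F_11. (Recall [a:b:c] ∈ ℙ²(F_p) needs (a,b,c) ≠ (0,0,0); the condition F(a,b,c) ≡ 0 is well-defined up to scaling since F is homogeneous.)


F(2,2,0) ≡ 10 (mod 11); P is NOT on the curve.

Evaluate F(2, 2, 0) term-by-term (mod 11).
  -2*X**3 ↦ -2·8·1·1 = -16
  -X**2*Y ↦ -1·4·2·1 = -8
  -X**2*Z ↦ -1·4·1·0 = 0
  -3*X*Y**2 ↦ -3·2·4·1 = -24
  2*X*Y*Z ↦ 2·2·2·0 = 0
  3*X*Z**2 ↦ 3·2·1·0 = 0
  -Y**3 ↦ -1·1·8·1 = -8
  -3*Y**2*Z ↦ -3·1·4·0 = 0
  3*Y*Z**2 ↦ 3·1·2·0 = 0
  -3*Z**3 ↦ -3·1·1·0 = 0
Sum: F(2, 2, 0) = (-16) + (-8) + (0) + (-24) + (0) + (0) + (-8) + (0) + (0) + (0) = -56.
Reducing mod 11: -56 ≡ 10 (mod 11).
Since F(a, b, c) ≡ 10 ≠ 0 (mod 11), P does NOT lie on the curve.


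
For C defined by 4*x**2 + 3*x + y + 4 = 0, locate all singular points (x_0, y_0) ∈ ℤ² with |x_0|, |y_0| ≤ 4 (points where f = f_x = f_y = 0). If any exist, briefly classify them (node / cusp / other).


No singular points in the scanned grid; C is smooth there.

Compute partial derivatives:
  f_x = 8*x + 3.
  f_y = 1.
f_y = 1 is a nonzero constant, so f_y never vanishes: no point (x, y) can satisfy f = f_x = f_y = 0. In particular no (x, y) ∈ {−4, ..., 4}² is singular; the curve is smooth.


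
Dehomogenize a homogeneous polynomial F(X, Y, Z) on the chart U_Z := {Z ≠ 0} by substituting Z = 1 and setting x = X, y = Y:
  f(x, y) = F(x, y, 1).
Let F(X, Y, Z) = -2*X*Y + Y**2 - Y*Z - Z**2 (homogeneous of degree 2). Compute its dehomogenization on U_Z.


f(x, y) = -2*x*y + y**2 - y - 1

On U_Z we set Z = 1. Each monomial c·X^i·Y^j·Z^k in F becomes c·x^i·y^j·1^k = c·x^i·y^j.
Substituting Z = 1: F(X, Y, 1) = -2*x*y + y**2 - y - 1.
Note: deg(f) ≤ deg(F) = 2; strict inequality happens when F is divisible by Z (lost terms).


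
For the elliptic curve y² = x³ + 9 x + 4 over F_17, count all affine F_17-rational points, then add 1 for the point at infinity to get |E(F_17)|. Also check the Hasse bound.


Affine points = {(0, 2), (0, 15), (2, 8), (2, 9), (4, 6), (4, 11), (5, 2), (5, 15), (6, 6), (6, 11), (7, 6), (7, 11), (9, 7), (9, 10), (12, 2), (12, 15), (14, 1), (14, 16)}; affine count = 18; |E(F_17)| = 19.

Discriminant check: Δ ∝ 4a³ + 27b² = 4·9³ + 27·4² = 4·729 + 27·16 ≡ 16 (mod 17). Nonzero ⇒ E is nonsingular.
For each x ∈ F_17, compute rhs = x³ + 9·x + 4 mod 17, then count y ∈ F_17 with y² ≡ rhs.
  x = 0: rhs = 4, matching y values: 2, 15 (2 points).
  x = 1: rhs = 14, matching y values: none (0 points).
  x = 2: rhs = 13, matching y values: 8, 9 (2 points).
  x = 3: rhs = 7, matching y values: none (0 points).
  x = 4: rhs = 2, matching y values: 6, 11 (2 points).
  x = 5: rhs = 4, matching y values: 2, 15 (2 points).
  x = 6: rhs = 2, matching y values: 6, 11 (2 points).
  x = 7: rhs = 2, matching y values: 6, 11 (2 points).
  x = 8: rhs = 10, matching y values: none (0 points).
  x = 9: rhs = 15, matching y values: 7, 10 (2 points).
  x = 10: rhs = 6, matching y values: none (0 points).
  x = 11: rhs = 6, matching y values: none (0 points).
  x = 12: rhs = 4, matching y values: 2, 15 (2 points).
  x = 13: rhs = 6, matching y values: none (0 points).
  x = 14: rhs = 1, matching y values: 1, 16 (2 points).
  x = 15: rhs = 12, matching y values: none (0 points).
  x = 16: rhs = 11, matching y values: none (0 points).
Total affine count: 18.
Full point count |E(F_17)| = 18 + 1 = 19.
Hasse bound: |19 − (17+1)| = |1| = 1 ≤ 2√17 ≈ 8.2462 ✓.


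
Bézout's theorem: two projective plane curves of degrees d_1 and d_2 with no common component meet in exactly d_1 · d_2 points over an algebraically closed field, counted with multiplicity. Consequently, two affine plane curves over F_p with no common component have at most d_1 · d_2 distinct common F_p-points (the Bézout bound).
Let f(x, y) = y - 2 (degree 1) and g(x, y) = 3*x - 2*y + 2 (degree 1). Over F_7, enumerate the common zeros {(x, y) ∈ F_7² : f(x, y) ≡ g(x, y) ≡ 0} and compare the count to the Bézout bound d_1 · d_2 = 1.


Common zeros: {(3, 2)}; count = 1; Bézout bound = 1.

deg(f) = 1, deg(g) = 1, so Bézout bound = 1.
Scan x ∈ F_7. For each x, list the y ∈ F_7 with f(x, y) ≡ 0 and those with g(x, y) ≡ 0 (mod 7); the common zeros in that column are the intersection.
  x = 0: f ≡ 0 at y ∈ {2}; g ≡ 0 at y ∈ {1}; common: ∅.
  x = 1: f ≡ 0 at y ∈ {2}; g ≡ 0 at y ∈ {6}; common: ∅.
  x = 2: f ≡ 0 at y ∈ {2}; g ≡ 0 at y ∈ {4}; common: ∅.
  x = 3: f ≡ 0 at y ∈ {2}; g ≡ 0 at y ∈ {2}; common: {2}.
  x = 4: f ≡ 0 at y ∈ {2}; g ≡ 0 at y ∈ {0}; common: ∅.
  x = 5: f ≡ 0 at y ∈ {2}; g ≡ 0 at y ∈ {5}; common: ∅.
  x = 6: f ≡ 0 at y ∈ {2}; g ≡ 0 at y ∈ {3}; common: ∅.
Collecting: common zeros = {(3, 2)}, so the count is 1.
Comparison with the Bézout bound: 1 ≤ 1 = deg(f)·deg(g), as expected for curves with no common component (the bound is attained).


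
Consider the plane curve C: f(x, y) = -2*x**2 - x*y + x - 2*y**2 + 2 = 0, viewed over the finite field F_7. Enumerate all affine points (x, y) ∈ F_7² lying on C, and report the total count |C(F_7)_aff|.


Affine F_7-points: {(0, 1), (0, 6), (1, 4), (1, 6), (2, 3), (4, 2), (4, 3), (6, 2)}; count = 8.

For each of the 49 pairs (x, y) ∈ F_7², evaluate f(x, y) mod 7. Record the zeros.
  x = 0: [0↦2, 1↦0, 2↦1, 3↦5, 4↦5, 5↦1, 6↦0]  zeros at y ∈ {1, 6}
  x = 1: [0↦1, 1↦5, 2↦5, 3↦1, 4↦0, 5↦2, 6↦0]  zeros at y ∈ {4, 6}
  x = 2: [0↦3, 1↦6, 2↦5, 3↦0, 4↦5, 5↦6, 6↦3]  zeros at y ∈ {3}
  x = 3: [0↦1, 1↦3, 2↦1, 3↦2, 4↦6, 5↦6, 6↦2]  zeros at y ∈ ∅
  x = 4: [0↦2, 1↦3, 2↦0, 3↦0, 4↦3, 5↦2, 6↦4]  zeros at y ∈ {2, 3}
  x = 5: [0↦6, 1↦6, 2↦2, 3↦1, 4↦3, 5↦1, 6↦2]  zeros at y ∈ ∅
  x = 6: [0↦6, 1↦5, 2↦0, 3↦5, 4↦6, 5↦3, 6↦3]  zeros at y ∈ {2}
Collecting zeros: affine points = {(0, 1), (0, 6), (1, 4), (1, 6), (2, 3), (4, 2), (4, 3), (6, 2)}.
Total count |C(F_7)_aff| = 8.


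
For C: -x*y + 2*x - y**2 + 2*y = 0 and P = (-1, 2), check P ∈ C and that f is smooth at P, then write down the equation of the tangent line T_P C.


Tangent line at P: 2 - y = 0.

Step 1: f(-1, 2) = 0, so P lies on C.
Step 2: partial derivatives
  f_x(x, y) = 2 - y, f_y(x, y) = -x - 2*y + 2.
  f_x(P) = 0, f_y(P) = -1 (gradient nonzero, so P is smooth).
Step 3: tangent line at P: 0·(x − -1) + -1·(y − 2) = 0.
Expanding: 2 - y = 0.


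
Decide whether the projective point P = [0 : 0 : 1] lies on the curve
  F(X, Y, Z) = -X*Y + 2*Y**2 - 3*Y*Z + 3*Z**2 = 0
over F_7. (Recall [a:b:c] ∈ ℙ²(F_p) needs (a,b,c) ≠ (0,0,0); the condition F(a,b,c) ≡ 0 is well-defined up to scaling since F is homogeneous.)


F(0,0,1) ≡ 3 (mod 7); P is NOT on the curve.

Evaluate F(0, 0, 1) term-by-term (mod 7).
  -X*Y ↦ -1·0·0·1 = 0
  2*Y**2 ↦ 2·1·0·1 = 0
  -3*Y*Z ↦ -3·1·0·1 = 0
  3*Z**2 ↦ 3·1·1·1 = 3
Sum: F(0, 0, 1) = (0) + (0) + (0) + (3) = 3.
Reducing mod 7: 3 ≡ 3 (mod 7).
Since F(a, b, c) ≡ 3 ≠ 0 (mod 7), P does NOT lie on the curve.


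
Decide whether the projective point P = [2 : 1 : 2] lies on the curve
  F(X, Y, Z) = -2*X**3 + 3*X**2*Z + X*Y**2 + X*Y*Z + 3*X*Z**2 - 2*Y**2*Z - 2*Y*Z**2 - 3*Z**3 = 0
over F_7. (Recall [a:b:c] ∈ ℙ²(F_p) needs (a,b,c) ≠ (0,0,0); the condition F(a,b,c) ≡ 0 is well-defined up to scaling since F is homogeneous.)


F(2,1,2) ≡ 2 (mod 7); P is NOT on the curve.

Evaluate F(2, 1, 2) term-by-term (mod 7).
  -2*X**3 ↦ -2·8·1·1 = -16
  3*X**2*Z ↦ 3·4·1·2 = 24
  X*Y**2 ↦ 1·2·1·1 = 2
  X*Y*Z ↦ 1·2·1·2 = 4
  3*X*Z**2 ↦ 3·2·1·4 = 24
  -2*Y**2*Z ↦ -2·1·1·2 = -4
  -2*Y*Z**2 ↦ -2·1·1·4 = -8
  -3*Z**3 ↦ -3·1·1·8 = -24
Sum: F(2, 1, 2) = (-16) + (24) + (2) + (4) + (24) + (-4) + (-8) + (-24) = 2.
Reducing mod 7: 2 ≡ 2 (mod 7).
Since F(a, b, c) ≡ 2 ≠ 0 (mod 7), P does NOT lie on the curve.


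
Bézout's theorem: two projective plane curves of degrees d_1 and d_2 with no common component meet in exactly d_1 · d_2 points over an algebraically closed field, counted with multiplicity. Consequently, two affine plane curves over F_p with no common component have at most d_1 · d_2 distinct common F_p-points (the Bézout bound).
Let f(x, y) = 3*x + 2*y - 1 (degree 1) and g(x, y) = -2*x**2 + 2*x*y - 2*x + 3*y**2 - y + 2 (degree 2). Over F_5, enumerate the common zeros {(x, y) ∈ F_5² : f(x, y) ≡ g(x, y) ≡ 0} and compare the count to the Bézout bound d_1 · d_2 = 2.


Common zeros: {(1, 4), (2, 0)}; count = 2; Bézout bound = 2.

deg(f) = 1, deg(g) = 2, so Bézout bound = 2.
Scan x ∈ F_5. For each x, list the y ∈ F_5 with f(x, y) ≡ 0 and those with g(x, y) ≡ 0 (mod 5); the common zeros in that column are the intersection.
  x = 0: f ≡ 0 at y ∈ {3}; g ≡ 0 at y ∈ ∅; common: ∅.
  x = 1: f ≡ 0 at y ∈ {4}; g ≡ 0 at y ∈ {4}; common: {4}.
  x = 2: f ≡ 0 at y ∈ {0}; g ≡ 0 at y ∈ {0, 4}; common: {0}.
  x = 3: f ≡ 0 at y ∈ {1}; g ≡ 0 at y ∈ {2, 3}; common: ∅.
  x = 4: f ≡ 0 at y ∈ {2}; g ≡ 0 at y ∈ {3}; common: ∅.
Collecting: common zeros = {(1, 4), (2, 0)}, so the count is 2.
Comparison with the Bézout bound: 2 ≤ 2 = deg(f)·deg(g), as expected for curves with no common component (the bound is attained).


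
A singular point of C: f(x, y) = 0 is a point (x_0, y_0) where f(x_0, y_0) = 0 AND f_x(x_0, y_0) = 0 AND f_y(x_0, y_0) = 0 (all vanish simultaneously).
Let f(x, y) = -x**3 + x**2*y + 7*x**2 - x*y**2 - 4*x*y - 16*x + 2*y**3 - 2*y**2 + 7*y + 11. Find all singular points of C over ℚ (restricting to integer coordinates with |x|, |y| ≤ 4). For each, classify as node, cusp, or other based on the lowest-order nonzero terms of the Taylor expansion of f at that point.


Singular points: {(3, 1)}; classification: node.

Compute partial derivatives:
  f_x = -3*x**2 + 2*x*y + 14*x - y**2 - 4*y - 16.
  f_y = x**2 - 2*x*y - 4*x + 6*y**2 - 4*y + 7.
Scan x_0 ∈ {−4, ..., 4}. For each x_0, f_y(x_0, y) is a polynomial in y; find its integer roots y ∈ {−4, ..., 4}, then test f_x and f at those candidates.
  x = -4: f_y(-4, y) = 6*y**2 + 4*y + 39; no integer root y with |y| ≤ 4.
  x = -3: f_y(-3, y) = 6*y**2 + 2*y + 28; no integer root y with |y| ≤ 4.
  x = -2: f_y(-2, y) = 6*y**2 + 19; no integer root y with |y| ≤ 4.
  x = -1: f_y(-1, y) = 6*y**2 - 2*y + 12; no integer root y with |y| ≤ 4.
  x = 0: f_y(0, y) = 6*y**2 - 4*y + 7; no integer root y with |y| ≤ 4.
  x = 1: f_y(1, y) = 6*y**2 - 6*y + 4; no integer root y with |y| ≤ 4.
  x = 2: f_y(2, y) = 6*y**2 - 8*y + 3; no integer root y with |y| ≤ 4.
  x = 3: f_y(3, y) = 6*y**2 - 10*y + 4; vanishes at y ∈ {1}. (3, 1): f_x = 0, f = 0 — SINGULAR.
  x = 4: f_y(4, y) = 6*y**2 - 12*y + 7; no integer root y with |y| ≤ 4.
Only singular point on the grid: (3, 1).
Classify: substitute x = 3 + u, y = 1 + v and expand: f = -u**3 + u**2*v - u**2 - u*v**2 + 2*v**3 + v**2.
No constant or linear terms (consistent with a singular point). Quadratic part: -u**2 + v**2. Cubic part: -u**3 + u**2*v - u*v**2 + 2*v**3.
The quadratic part v**2 - u**2 = (v − u)(v + u) splits into two distinct linear factors, so there are two distinct tangent lines y − 1 = ±(x − 3) — this is a node (ordinary double point).
Classification: node.


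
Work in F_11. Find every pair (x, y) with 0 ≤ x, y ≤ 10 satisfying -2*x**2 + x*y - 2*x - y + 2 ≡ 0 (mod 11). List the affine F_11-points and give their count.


Affine F_11-points: {(0, 2), (2, 10), (3, 0), (4, 9), (5, 9), (6, 1), (7, 0), (8, 3), (9, 3), (10, 1)}; count = 10.

For each of the 121 pairs (x, y) ∈ F_11², evaluate f(x, y) mod 11. Record the zeros.
  x = 0: [0↦2, 1↦1, 2↦0, 3↦10, 4↦9, 5↦8, 6↦7, 7↦6, 8↦5, 9↦4, 10↦3]  zeros at y ∈ {2}
  x = 1: [0↦9, 1↦9, 2↦9, 3↦9, 4↦9, 5↦9, 6↦9, 7↦9, 8↦9, 9↦9, 10↦9]  zeros at y ∈ ∅
  x = 2: [0↦1, 1↦2, 2↦3, 3↦4, 4↦5, 5↦6, 6↦7, 7↦8, 8↦9, 9↦10, 10↦0]  zeros at y ∈ {10}
  x = 3: [0↦0, 1↦2, 2↦4, 3↦6, 4↦8, 5↦10, 6↦1, 7↦3, 8↦5, 9↦7, 10↦9]  zeros at y ∈ {0}
  x = 4: [0↦6, 1↦9, 2↦1, 3↦4, 4↦7, 5↦10, 6↦2, 7↦5, 8↦8, 9↦0, 10↦3]  zeros at y ∈ {9}
  x = 5: [0↦8, 1↦1, 2↦5, 3↦9, 4↦2, 5↦6, 6↦10, 7↦3, 8↦7, 9↦0, 10↦4]  zeros at y ∈ {9}
  x = 6: [0↦6, 1↦0, 2↦5, 3↦10, 4↦4, 5↦9, 6↦3, 7↦8, 8↦2, 9↦7, 10↦1]  zeros at y ∈ {1}
  x = 7: [0↦0, 1↦6, 2↦1, 3↦7, 4↦2, 5↦8, 6↦3, 7↦9, 8↦4, 9↦10, 10↦5]  zeros at y ∈ {0}
  x = 8: [0↦1, 1↦8, 2↦4, 3↦0, 4↦7, 5↦3, 6↦10, 7↦6, 8↦2, 9↦9, 10↦5]  zeros at y ∈ {3}
  x = 9: [0↦9, 1↦6, 2↦3, 3↦0, 4↦8, 5↦5, 6↦2, 7↦10, 8↦7, 9↦4, 10↦1]  zeros at y ∈ {3}
  x = 10: [0↦2, 1↦0, 2↦9, 3↦7, 4↦5, 5↦3, 6↦1, 7↦10, 8↦8, 9↦6, 10↦4]  zeros at y ∈ {1}
Collecting zeros: affine points = {(0, 2), (2, 10), (3, 0), (4, 9), (5, 9), (6, 1), (7, 0), (8, 3), (9, 3), (10, 1)}.
Total count |C(F_11)_aff| = 10.
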